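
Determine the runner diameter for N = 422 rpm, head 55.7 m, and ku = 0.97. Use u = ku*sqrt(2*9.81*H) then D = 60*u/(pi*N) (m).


u = 0.97 * sqrt(2*9.81*55.7) = 32.0663 m/s
D = 60 * 32.0663 / (pi * 422) = 1.4512 m


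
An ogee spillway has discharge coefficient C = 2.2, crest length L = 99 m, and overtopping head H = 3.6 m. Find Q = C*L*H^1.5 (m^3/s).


Q = 2.2 * 99 * 3.6^1.5 = 1487.6872 m^3/s


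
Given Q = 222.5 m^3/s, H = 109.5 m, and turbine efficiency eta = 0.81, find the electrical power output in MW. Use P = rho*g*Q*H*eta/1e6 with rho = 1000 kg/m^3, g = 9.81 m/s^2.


P = 1000 * 9.81 * 222.5 * 109.5 * 0.81 / 1e6 = 193.5968 MW


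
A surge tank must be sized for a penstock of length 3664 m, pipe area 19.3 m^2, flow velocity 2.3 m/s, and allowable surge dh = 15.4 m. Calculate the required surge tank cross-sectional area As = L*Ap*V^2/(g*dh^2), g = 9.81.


As = 3664 * 19.3 * 2.3^2 / (9.81 * 15.4^2) = 160.7896 m^2


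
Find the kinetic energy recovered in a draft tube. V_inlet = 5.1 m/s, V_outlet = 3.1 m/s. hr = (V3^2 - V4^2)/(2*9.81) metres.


hr = (5.1^2 - 3.1^2) / (2*9.81) = 0.8359 m


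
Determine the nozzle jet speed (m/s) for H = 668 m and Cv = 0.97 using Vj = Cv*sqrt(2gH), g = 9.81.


Vj = 0.97 * sqrt(2*9.81*668) = 111.0477 m/s


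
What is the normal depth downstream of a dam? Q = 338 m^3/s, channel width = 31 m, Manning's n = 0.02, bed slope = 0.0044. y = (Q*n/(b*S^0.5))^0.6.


y = (338 * 0.02 / (31 * 0.0044^0.5))^0.6 = 2.0423 m


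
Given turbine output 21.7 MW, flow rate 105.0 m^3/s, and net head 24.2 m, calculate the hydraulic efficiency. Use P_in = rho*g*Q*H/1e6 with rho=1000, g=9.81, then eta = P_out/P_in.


P_in = 1000 * 9.81 * 105.0 * 24.2 / 1e6 = 24.9272 MW
eta = 21.7 / 24.9272 = 0.8705


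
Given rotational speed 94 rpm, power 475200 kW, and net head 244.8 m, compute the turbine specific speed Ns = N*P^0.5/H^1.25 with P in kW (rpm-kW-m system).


Ns = 94 * 475200^0.5 / 244.8^1.25 = 66.9194


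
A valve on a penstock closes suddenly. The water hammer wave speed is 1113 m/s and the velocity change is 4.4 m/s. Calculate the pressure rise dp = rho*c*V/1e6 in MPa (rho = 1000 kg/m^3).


dp = 1000 * 1113 * 4.4 / 1e6 = 4.8972 MPa


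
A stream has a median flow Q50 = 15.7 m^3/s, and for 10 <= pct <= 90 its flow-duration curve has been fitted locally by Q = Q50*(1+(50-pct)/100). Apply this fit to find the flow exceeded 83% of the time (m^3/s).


Q = 15.7 * (1 + (50 - 83)/100) = 10.5190 m^3/s


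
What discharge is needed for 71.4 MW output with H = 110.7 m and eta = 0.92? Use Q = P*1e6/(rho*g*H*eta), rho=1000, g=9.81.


Q = 71.4 * 1e6 / (1000 * 9.81 * 110.7 * 0.92) = 71.4651 m^3/s


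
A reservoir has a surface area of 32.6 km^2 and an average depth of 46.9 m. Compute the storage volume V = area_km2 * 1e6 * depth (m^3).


V = 32.6 * 1e6 * 46.9 = 1.5289e+09 m^3


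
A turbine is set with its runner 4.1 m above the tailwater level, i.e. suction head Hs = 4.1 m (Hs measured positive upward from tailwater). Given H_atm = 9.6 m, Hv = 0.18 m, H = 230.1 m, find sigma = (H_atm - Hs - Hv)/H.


sigma = (9.6 - 4.1 - 0.18) / 230.1 = 0.0231


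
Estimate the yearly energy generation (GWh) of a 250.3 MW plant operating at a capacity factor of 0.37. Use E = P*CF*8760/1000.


E = 250.3 * 0.37 * 8760 / 1000 = 811.2724 GWh


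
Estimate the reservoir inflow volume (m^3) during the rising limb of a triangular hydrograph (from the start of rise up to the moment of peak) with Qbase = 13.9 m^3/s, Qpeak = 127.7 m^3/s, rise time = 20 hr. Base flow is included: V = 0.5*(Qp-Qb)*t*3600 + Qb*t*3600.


V = 0.5*(127.7 - 13.9)*20*3600 + 13.9*20*3600 = 5.0976e+06 m^3


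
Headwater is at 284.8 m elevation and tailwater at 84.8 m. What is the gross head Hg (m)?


Hg = 284.8 - 84.8 = 200.0000 m


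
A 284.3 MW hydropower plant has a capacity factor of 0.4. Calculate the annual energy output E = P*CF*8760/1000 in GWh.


E = 284.3 * 0.4 * 8760 / 1000 = 996.1872 GWh


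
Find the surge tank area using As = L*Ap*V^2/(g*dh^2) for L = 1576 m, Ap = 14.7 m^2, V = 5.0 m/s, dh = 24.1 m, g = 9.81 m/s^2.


As = 1576 * 14.7 * 5.0^2 / (9.81 * 24.1^2) = 101.6507 m^2


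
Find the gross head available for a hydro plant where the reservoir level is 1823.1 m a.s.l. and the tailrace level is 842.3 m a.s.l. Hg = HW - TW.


Hg = 1823.1 - 842.3 = 980.8000 m


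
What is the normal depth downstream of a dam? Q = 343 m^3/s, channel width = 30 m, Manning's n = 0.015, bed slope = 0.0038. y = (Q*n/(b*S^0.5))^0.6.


y = (343 * 0.015 / (30 * 0.0038^0.5))^0.6 = 1.8477 m


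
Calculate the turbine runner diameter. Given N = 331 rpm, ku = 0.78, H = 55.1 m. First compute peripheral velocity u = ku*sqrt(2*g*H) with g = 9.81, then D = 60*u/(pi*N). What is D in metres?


u = 0.78 * sqrt(2*9.81*55.1) = 25.6460 m/s
D = 60 * 25.6460 / (pi * 331) = 1.4798 m


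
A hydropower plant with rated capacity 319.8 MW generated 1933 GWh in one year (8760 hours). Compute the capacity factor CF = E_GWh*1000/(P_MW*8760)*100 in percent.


CF = 1933 * 1000 / (319.8 * 8760) * 100 = 69.0000 %


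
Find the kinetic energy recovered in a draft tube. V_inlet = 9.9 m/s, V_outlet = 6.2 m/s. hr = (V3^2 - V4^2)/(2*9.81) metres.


hr = (9.9^2 - 6.2^2) / (2*9.81) = 3.0362 m


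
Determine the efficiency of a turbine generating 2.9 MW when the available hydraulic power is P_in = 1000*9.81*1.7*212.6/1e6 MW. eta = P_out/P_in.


P_in = 1000 * 9.81 * 1.7 * 212.6 / 1e6 = 3.5455 MW
eta = 2.9 / 3.5455 = 0.8179


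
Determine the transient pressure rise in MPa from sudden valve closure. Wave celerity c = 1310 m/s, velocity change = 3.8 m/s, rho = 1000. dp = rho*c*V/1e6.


dp = 1000 * 1310 * 3.8 / 1e6 = 4.9780 MPa


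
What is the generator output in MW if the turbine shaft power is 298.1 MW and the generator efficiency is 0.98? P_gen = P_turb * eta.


P_gen = 298.1 * 0.98 = 292.1380 MW


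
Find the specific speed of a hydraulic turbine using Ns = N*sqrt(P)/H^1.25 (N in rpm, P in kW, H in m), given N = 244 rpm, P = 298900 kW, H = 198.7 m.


Ns = 244 * 298900^0.5 / 198.7^1.25 = 178.8156


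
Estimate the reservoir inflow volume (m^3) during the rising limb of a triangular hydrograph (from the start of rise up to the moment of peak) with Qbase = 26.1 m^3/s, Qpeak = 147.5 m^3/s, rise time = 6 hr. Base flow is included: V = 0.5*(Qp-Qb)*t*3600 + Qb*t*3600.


V = 0.5*(147.5 - 26.1)*6*3600 + 26.1*6*3600 = 1.8749e+06 m^3


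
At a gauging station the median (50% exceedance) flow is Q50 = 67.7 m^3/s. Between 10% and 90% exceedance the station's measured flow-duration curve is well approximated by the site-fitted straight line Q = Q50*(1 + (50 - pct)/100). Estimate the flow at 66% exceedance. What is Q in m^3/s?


Q = 67.7 * (1 + (50 - 66)/100) = 56.8680 m^3/s


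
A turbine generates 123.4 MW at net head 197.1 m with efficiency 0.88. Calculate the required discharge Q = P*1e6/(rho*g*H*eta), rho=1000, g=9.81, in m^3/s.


Q = 123.4 * 1e6 / (1000 * 9.81 * 197.1 * 0.88) = 72.5232 m^3/s


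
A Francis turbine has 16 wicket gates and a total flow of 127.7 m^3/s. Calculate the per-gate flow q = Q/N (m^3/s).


q = 127.7 / 16 = 7.9813 m^3/s


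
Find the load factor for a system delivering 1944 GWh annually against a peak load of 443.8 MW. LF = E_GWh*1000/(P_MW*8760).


LF = 1944 * 1000 / (443.8 * 8760) = 0.5000


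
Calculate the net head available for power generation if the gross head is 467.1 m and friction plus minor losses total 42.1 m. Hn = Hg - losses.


Hn = 467.1 - 42.1 = 425.0000 m


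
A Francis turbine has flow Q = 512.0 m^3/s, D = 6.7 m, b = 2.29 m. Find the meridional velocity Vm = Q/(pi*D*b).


Vm = 512.0 / (pi * 6.7 * 2.29) = 10.6221 m/s


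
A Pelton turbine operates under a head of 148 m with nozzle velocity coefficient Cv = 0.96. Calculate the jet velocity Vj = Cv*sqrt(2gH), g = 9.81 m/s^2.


Vj = 0.96 * sqrt(2*9.81*148) = 51.7311 m/s


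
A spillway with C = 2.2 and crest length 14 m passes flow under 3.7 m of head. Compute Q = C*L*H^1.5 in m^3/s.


Q = 2.2 * 14 * 3.7^1.5 = 219.2064 m^3/s


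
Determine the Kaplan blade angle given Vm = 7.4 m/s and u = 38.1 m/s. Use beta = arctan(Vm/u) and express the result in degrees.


beta = arctan(7.4 / 38.1) = 10.9915 degrees


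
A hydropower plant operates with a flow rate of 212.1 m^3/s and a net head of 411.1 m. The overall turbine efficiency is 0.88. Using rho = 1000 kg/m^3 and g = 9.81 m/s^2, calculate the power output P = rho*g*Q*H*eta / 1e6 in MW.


P = 1000 * 9.81 * 212.1 * 411.1 * 0.88 / 1e6 = 752.7310 MW


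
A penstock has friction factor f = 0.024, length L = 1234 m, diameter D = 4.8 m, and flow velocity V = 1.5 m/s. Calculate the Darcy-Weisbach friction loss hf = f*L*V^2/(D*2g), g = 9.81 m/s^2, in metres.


hf = 0.024 * 1234 * 1.5^2 / (4.8 * 2 * 9.81) = 0.7076 m


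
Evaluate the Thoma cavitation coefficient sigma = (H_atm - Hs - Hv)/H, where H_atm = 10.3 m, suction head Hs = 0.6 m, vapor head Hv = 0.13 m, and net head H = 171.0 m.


sigma = (10.3 - 0.6 - 0.13) / 171.0 = 0.0560


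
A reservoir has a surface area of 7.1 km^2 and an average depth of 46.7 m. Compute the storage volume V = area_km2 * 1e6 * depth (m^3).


V = 7.1 * 1e6 * 46.7 = 3.3157e+08 m^3


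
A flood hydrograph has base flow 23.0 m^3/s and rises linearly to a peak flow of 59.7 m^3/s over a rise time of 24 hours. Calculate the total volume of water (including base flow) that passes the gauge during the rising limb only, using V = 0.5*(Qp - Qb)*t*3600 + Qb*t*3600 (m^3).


V = 0.5*(59.7 - 23.0)*24*3600 + 23.0*24*3600 = 3.5726e+06 m^3


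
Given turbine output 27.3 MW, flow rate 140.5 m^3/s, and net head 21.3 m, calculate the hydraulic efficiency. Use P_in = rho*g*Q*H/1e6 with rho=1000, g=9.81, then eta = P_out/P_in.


P_in = 1000 * 9.81 * 140.5 * 21.3 / 1e6 = 29.3579 MW
eta = 27.3 / 29.3579 = 0.9299


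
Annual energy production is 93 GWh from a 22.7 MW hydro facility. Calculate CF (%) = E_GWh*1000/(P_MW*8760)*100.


CF = 93 * 1000 / (22.7 * 8760) * 100 = 46.7685 %


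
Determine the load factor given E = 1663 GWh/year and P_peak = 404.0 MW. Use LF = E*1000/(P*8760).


LF = 1663 * 1000 / (404.0 * 8760) = 0.4699


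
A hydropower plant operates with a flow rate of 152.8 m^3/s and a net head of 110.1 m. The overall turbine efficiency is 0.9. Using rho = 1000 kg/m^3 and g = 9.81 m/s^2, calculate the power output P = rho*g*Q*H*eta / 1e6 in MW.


P = 1000 * 9.81 * 152.8 * 110.1 * 0.9 / 1e6 = 148.5327 MW


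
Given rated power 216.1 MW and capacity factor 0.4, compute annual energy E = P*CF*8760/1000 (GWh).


E = 216.1 * 0.4 * 8760 / 1000 = 757.2144 GWh


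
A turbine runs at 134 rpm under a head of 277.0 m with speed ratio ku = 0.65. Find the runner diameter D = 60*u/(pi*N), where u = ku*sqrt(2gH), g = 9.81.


u = 0.65 * sqrt(2*9.81*277.0) = 47.9184 m/s
D = 60 * 47.9184 / (pi * 134) = 6.8297 m


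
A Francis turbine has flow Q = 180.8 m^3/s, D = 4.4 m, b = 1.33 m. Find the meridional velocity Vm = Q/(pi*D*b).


Vm = 180.8 / (pi * 4.4 * 1.33) = 9.8343 m/s


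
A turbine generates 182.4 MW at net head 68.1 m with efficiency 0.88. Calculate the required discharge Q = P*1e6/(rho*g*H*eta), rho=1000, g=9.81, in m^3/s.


Q = 182.4 * 1e6 / (1000 * 9.81 * 68.1 * 0.88) = 310.2602 m^3/s


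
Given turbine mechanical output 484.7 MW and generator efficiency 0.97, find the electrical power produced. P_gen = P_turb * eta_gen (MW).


P_gen = 484.7 * 0.97 = 470.1590 MW


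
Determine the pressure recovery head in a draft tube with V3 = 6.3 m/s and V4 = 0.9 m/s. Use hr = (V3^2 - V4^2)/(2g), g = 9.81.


hr = (6.3^2 - 0.9^2) / (2*9.81) = 1.9817 m


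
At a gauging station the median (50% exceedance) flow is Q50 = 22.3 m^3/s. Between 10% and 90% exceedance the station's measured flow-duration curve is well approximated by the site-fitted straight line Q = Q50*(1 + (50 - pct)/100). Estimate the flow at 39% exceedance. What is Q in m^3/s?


Q = 22.3 * (1 + (50 - 39)/100) = 24.7530 m^3/s


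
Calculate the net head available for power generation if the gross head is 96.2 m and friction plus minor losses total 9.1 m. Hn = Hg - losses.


Hn = 96.2 - 9.1 = 87.1000 m


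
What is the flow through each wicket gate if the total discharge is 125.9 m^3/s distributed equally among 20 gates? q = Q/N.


q = 125.9 / 20 = 6.2950 m^3/s


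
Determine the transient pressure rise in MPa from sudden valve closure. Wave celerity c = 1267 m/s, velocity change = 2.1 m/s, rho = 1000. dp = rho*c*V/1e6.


dp = 1000 * 1267 * 2.1 / 1e6 = 2.6607 MPa


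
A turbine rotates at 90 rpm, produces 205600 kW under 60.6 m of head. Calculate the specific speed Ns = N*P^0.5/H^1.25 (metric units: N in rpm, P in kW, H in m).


Ns = 90 * 205600^0.5 / 60.6^1.25 = 241.3589


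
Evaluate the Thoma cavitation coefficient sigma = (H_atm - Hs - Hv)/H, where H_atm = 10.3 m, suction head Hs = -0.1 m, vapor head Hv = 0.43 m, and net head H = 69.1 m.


sigma = (10.3 - (-0.1) - 0.43) / 69.1 = 0.1443


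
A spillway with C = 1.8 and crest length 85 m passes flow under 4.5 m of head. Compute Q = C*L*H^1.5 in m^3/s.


Q = 1.8 * 85 * 4.5^1.5 = 1460.5291 m^3/s


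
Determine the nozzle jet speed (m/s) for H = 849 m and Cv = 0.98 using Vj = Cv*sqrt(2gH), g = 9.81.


Vj = 0.98 * sqrt(2*9.81*849) = 126.4822 m/s


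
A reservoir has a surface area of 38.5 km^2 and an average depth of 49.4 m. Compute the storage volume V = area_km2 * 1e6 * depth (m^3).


V = 38.5 * 1e6 * 49.4 = 1.9019e+09 m^3


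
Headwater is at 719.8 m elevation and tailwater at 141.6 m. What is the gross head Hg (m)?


Hg = 719.8 - 141.6 = 578.2000 m


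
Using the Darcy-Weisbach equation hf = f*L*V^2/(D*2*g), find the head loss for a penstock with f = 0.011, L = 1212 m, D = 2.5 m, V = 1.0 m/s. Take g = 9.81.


hf = 0.011 * 1212 * 1.0^2 / (2.5 * 2 * 9.81) = 0.2718 m


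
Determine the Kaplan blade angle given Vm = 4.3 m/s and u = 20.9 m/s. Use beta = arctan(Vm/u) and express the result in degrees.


beta = arctan(4.3 / 20.9) = 11.6259 degrees


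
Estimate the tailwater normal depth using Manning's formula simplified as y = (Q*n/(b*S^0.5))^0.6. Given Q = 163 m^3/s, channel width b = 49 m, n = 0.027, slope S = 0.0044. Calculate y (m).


y = (163 * 0.027 / (49 * 0.0044^0.5))^0.6 = 1.1994 m


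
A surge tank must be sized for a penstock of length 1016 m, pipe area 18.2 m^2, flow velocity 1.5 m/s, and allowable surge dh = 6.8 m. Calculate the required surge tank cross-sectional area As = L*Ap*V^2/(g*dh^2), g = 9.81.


As = 1016 * 18.2 * 1.5^2 / (9.81 * 6.8^2) = 91.7193 m^2


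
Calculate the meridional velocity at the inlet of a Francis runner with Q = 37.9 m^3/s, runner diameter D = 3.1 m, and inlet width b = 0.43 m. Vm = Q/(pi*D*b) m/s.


Vm = 37.9 / (pi * 3.1 * 0.43) = 9.0502 m/s


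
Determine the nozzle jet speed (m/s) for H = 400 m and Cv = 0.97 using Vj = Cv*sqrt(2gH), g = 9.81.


Vj = 0.97 * sqrt(2*9.81*400) = 85.9313 m/s


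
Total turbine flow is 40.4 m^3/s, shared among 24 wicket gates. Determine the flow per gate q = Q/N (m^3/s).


q = 40.4 / 24 = 1.6833 m^3/s


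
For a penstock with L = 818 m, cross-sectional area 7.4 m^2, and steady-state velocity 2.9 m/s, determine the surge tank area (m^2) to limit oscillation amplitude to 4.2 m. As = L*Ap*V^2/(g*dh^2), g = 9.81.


As = 818 * 7.4 * 2.9^2 / (9.81 * 4.2^2) = 294.1802 m^2


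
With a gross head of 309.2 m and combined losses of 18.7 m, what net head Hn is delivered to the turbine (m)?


Hn = 309.2 - 18.7 = 290.5000 m


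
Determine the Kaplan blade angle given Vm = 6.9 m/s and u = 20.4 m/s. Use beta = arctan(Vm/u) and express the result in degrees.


beta = arctan(6.9 / 20.4) = 18.6874 degrees


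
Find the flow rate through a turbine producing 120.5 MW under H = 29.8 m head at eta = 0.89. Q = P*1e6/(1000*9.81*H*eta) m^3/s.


Q = 120.5 * 1e6 / (1000 * 9.81 * 29.8 * 0.89) = 463.1394 m^3/s


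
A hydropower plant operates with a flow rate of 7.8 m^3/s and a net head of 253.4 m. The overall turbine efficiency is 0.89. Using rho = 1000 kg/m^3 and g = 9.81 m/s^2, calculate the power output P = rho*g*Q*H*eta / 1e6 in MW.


P = 1000 * 9.81 * 7.8 * 253.4 * 0.89 / 1e6 = 17.2568 MW


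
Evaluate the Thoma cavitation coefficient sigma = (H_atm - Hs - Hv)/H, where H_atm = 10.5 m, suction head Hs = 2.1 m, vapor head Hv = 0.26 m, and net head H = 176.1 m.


sigma = (10.5 - 2.1 - 0.26) / 176.1 = 0.0462


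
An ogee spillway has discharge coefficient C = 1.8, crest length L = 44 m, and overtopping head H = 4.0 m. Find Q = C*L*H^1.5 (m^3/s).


Q = 1.8 * 44 * 4.0^1.5 = 633.6000 m^3/s


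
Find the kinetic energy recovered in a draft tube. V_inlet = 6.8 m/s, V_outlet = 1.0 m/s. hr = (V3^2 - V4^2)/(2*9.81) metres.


hr = (6.8^2 - 1.0^2) / (2*9.81) = 2.3058 m


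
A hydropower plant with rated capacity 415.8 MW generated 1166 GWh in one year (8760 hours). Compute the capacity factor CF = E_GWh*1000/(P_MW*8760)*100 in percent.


CF = 1166 * 1000 / (415.8 * 8760) * 100 = 32.0118 %


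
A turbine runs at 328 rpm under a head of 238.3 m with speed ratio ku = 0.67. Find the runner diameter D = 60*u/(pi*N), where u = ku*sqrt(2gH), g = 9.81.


u = 0.67 * sqrt(2*9.81*238.3) = 45.8127 m/s
D = 60 * 45.8127 / (pi * 328) = 2.6676 m


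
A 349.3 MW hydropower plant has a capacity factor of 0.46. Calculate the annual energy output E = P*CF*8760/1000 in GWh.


E = 349.3 * 0.46 * 8760 / 1000 = 1407.5393 GWh


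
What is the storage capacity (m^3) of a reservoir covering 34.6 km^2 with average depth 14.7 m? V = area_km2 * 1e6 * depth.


V = 34.6 * 1e6 * 14.7 = 5.0862e+08 m^3


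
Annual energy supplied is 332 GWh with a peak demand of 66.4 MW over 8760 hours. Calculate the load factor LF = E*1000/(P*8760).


LF = 332 * 1000 / (66.4 * 8760) = 0.5708


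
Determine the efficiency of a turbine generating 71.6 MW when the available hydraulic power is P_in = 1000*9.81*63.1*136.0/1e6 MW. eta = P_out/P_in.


P_in = 1000 * 9.81 * 63.1 * 136.0 / 1e6 = 84.1855 MW
eta = 71.6 / 84.1855 = 0.8505


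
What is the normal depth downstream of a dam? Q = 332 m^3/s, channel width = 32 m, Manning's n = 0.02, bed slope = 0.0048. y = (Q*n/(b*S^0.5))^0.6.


y = (332 * 0.02 / (32 * 0.0048^0.5))^0.6 = 1.9312 m


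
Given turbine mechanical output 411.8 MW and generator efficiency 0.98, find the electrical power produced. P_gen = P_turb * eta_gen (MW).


P_gen = 411.8 * 0.98 = 403.5640 MW


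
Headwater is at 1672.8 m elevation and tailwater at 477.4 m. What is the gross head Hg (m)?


Hg = 1672.8 - 477.4 = 1195.4000 m


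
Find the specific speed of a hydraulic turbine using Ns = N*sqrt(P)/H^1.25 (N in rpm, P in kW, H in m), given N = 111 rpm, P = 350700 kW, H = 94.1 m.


Ns = 111 * 350700^0.5 / 94.1^1.25 = 224.2869


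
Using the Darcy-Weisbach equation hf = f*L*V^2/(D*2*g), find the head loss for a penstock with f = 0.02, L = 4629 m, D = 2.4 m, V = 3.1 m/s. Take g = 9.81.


hf = 0.02 * 4629 * 3.1^2 / (2.4 * 2 * 9.81) = 18.8943 m


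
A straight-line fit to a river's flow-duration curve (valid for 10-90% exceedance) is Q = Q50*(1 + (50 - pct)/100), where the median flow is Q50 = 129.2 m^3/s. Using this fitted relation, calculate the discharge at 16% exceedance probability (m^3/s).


Q = 129.2 * (1 + (50 - 16)/100) = 173.1280 m^3/s


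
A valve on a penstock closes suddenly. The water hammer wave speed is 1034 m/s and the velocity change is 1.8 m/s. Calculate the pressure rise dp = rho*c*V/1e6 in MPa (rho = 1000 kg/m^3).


dp = 1000 * 1034 * 1.8 / 1e6 = 1.8612 MPa


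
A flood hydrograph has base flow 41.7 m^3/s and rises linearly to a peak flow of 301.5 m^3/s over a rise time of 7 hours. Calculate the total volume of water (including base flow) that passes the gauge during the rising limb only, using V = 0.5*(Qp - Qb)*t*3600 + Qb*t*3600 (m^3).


V = 0.5*(301.5 - 41.7)*7*3600 + 41.7*7*3600 = 4.3243e+06 m^3


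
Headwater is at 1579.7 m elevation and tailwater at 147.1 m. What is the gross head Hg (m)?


Hg = 1579.7 - 147.1 = 1432.6000 m


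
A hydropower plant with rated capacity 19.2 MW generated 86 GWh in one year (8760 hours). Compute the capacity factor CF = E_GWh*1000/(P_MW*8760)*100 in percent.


CF = 86 * 1000 / (19.2 * 8760) * 100 = 51.1320 %


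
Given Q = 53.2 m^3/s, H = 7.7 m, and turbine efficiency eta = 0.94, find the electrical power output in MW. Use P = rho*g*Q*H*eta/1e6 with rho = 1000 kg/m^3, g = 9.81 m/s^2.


P = 1000 * 9.81 * 53.2 * 7.7 * 0.94 / 1e6 = 3.7775 MW


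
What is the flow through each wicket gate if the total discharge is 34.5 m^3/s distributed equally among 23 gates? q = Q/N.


q = 34.5 / 23 = 1.5000 m^3/s


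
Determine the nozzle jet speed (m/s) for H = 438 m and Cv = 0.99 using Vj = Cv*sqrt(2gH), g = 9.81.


Vj = 0.99 * sqrt(2*9.81*438) = 91.7744 m/s


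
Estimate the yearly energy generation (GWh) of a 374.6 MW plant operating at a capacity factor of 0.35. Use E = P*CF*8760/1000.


E = 374.6 * 0.35 * 8760 / 1000 = 1148.5236 GWh


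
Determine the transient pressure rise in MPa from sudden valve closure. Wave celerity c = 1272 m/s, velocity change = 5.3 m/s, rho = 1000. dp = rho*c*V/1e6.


dp = 1000 * 1272 * 5.3 / 1e6 = 6.7416 MPa


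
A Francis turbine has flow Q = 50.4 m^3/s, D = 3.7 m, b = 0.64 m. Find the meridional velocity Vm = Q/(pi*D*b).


Vm = 50.4 / (pi * 3.7 * 0.64) = 6.7748 m/s


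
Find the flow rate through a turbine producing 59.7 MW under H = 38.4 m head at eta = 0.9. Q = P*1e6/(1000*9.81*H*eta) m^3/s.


Q = 59.7 * 1e6 / (1000 * 9.81 * 38.4 * 0.9) = 176.0887 m^3/s


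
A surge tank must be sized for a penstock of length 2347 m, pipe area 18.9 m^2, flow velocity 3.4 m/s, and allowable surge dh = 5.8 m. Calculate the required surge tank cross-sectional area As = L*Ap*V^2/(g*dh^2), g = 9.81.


As = 2347 * 18.9 * 3.4^2 / (9.81 * 5.8^2) = 1553.8451 m^2


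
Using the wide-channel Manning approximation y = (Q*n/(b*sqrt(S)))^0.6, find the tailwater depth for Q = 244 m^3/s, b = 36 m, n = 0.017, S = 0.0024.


y = (244 * 0.017 / (36 * 0.0024^0.5))^0.6 = 1.6705 m


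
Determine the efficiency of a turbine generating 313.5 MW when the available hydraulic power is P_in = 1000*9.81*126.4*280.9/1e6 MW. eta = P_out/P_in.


P_in = 1000 * 9.81 * 126.4 * 280.9 / 1e6 = 348.3115 MW
eta = 313.5 / 348.3115 = 0.9001


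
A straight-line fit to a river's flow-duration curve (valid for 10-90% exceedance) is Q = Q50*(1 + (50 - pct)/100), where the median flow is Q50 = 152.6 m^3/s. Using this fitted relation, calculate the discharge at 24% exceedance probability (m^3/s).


Q = 152.6 * (1 + (50 - 24)/100) = 192.2760 m^3/s


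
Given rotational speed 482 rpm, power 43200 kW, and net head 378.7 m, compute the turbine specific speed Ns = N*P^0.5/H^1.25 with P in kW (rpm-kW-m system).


Ns = 482 * 43200^0.5 / 378.7^1.25 = 59.9680


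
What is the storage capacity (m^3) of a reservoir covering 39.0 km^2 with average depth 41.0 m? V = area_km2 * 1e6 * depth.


V = 39.0 * 1e6 * 41.0 = 1.5990e+09 m^3


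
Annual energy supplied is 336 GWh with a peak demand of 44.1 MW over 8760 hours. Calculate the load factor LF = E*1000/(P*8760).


LF = 336 * 1000 / (44.1 * 8760) = 0.8698


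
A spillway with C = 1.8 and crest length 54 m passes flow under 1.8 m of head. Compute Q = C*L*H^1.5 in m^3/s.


Q = 1.8 * 54 * 1.8^1.5 = 234.7335 m^3/s


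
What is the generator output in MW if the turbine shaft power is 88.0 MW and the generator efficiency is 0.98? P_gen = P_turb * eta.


P_gen = 88.0 * 0.98 = 86.2400 MW


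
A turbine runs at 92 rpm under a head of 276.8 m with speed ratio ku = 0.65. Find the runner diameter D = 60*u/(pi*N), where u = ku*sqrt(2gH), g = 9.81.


u = 0.65 * sqrt(2*9.81*276.8) = 47.9011 m/s
D = 60 * 47.9011 / (pi * 92) = 9.9440 m


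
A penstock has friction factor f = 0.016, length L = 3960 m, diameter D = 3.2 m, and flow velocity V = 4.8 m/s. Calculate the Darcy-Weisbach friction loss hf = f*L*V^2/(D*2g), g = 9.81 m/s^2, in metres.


hf = 0.016 * 3960 * 4.8^2 / (3.2 * 2 * 9.81) = 23.2514 m


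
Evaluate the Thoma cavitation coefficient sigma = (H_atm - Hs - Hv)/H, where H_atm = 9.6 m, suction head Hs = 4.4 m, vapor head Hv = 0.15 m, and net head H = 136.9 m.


sigma = (9.6 - 4.4 - 0.15) / 136.9 = 0.0369


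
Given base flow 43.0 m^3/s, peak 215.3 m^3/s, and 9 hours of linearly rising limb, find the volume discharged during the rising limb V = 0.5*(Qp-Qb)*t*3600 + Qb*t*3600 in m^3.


V = 0.5*(215.3 - 43.0)*9*3600 + 43.0*9*3600 = 4.1845e+06 m^3


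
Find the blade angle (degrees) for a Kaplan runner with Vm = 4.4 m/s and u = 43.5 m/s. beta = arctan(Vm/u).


beta = arctan(4.4 / 43.5) = 5.7758 degrees


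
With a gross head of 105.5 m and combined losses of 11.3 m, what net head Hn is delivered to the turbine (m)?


Hn = 105.5 - 11.3 = 94.2000 m


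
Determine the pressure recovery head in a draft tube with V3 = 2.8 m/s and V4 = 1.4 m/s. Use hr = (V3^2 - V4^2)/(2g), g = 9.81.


hr = (2.8^2 - 1.4^2) / (2*9.81) = 0.2997 m


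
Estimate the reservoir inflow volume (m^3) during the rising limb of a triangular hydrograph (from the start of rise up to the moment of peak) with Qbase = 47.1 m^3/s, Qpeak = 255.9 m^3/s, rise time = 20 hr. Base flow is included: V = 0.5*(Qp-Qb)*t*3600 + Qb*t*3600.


V = 0.5*(255.9 - 47.1)*20*3600 + 47.1*20*3600 = 1.0908e+07 m^3


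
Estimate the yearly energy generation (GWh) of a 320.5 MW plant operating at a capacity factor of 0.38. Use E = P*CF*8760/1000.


E = 320.5 * 0.38 * 8760 / 1000 = 1066.8804 GWh


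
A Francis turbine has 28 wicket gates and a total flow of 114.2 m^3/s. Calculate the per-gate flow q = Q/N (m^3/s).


q = 114.2 / 28 = 4.0786 m^3/s


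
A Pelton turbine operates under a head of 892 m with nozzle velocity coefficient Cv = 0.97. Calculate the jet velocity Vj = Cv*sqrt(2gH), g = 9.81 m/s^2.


Vj = 0.97 * sqrt(2*9.81*892) = 128.3228 m/s


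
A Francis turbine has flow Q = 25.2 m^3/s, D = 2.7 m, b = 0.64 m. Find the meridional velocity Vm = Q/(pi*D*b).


Vm = 25.2 / (pi * 2.7 * 0.64) = 4.6420 m/s


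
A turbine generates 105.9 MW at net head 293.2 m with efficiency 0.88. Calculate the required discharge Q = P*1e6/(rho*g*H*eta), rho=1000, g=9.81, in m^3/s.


Q = 105.9 * 1e6 / (1000 * 9.81 * 293.2 * 0.88) = 41.8389 m^3/s


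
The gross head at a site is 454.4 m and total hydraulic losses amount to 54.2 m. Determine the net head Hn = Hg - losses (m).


Hn = 454.4 - 54.2 = 400.2000 m


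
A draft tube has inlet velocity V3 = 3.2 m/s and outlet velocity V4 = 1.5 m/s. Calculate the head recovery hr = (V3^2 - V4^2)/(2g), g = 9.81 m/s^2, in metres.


hr = (3.2^2 - 1.5^2) / (2*9.81) = 0.4072 m


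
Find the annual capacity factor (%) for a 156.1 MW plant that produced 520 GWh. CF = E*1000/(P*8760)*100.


CF = 520 * 1000 / (156.1 * 8760) * 100 = 38.0274 %


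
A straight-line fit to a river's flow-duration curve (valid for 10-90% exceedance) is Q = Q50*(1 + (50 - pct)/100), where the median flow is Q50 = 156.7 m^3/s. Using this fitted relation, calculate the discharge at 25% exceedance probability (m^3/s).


Q = 156.7 * (1 + (50 - 25)/100) = 195.8750 m^3/s


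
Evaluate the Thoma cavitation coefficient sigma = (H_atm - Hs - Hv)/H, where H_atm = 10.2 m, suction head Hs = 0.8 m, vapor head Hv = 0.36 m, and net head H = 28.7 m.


sigma = (10.2 - 0.8 - 0.36) / 28.7 = 0.3150


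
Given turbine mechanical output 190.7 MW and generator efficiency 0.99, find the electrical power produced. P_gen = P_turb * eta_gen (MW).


P_gen = 190.7 * 0.99 = 188.7930 MW


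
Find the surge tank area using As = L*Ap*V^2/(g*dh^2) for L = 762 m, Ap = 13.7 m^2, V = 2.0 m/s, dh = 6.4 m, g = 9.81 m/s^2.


As = 762 * 13.7 * 2.0^2 / (9.81 * 6.4^2) = 103.9218 m^2


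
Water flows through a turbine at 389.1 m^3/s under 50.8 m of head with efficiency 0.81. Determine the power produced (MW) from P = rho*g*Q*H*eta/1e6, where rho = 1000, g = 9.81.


P = 1000 * 9.81 * 389.1 * 50.8 * 0.81 / 1e6 = 157.0648 MW


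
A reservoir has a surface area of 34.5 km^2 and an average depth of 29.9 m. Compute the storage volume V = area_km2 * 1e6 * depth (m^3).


V = 34.5 * 1e6 * 29.9 = 1.0316e+09 m^3


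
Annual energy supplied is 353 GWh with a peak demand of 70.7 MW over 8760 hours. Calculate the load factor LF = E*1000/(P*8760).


LF = 353 * 1000 / (70.7 * 8760) = 0.5700


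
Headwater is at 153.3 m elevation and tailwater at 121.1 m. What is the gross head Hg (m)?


Hg = 153.3 - 121.1 = 32.2000 m


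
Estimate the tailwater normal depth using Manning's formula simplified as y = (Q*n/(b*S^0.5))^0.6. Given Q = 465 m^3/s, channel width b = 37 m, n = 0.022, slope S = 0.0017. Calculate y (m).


y = (465 * 0.022 / (37 * 0.0017^0.5))^0.6 = 3.1323 m


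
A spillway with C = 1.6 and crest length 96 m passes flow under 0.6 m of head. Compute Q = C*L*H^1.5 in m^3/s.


Q = 1.6 * 96 * 0.6^1.5 = 71.3868 m^3/s


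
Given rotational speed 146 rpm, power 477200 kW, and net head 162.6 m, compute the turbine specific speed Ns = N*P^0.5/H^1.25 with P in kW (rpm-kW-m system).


Ns = 146 * 477200^0.5 / 162.6^1.25 = 173.7010


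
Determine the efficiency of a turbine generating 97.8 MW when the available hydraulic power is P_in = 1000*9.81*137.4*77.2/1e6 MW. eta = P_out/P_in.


P_in = 1000 * 9.81 * 137.4 * 77.2 / 1e6 = 104.0574 MW
eta = 97.8 / 104.0574 = 0.9399


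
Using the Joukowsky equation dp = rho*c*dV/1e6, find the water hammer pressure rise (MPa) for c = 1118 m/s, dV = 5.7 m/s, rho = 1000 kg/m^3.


dp = 1000 * 1118 * 5.7 / 1e6 = 6.3726 MPa


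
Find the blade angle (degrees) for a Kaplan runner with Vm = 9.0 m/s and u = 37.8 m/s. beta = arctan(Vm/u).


beta = arctan(9.0 / 37.8) = 13.3925 degrees


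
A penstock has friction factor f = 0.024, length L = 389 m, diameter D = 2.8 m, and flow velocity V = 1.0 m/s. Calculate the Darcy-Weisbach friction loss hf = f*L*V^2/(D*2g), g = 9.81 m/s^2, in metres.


hf = 0.024 * 389 * 1.0^2 / (2.8 * 2 * 9.81) = 0.1699 m


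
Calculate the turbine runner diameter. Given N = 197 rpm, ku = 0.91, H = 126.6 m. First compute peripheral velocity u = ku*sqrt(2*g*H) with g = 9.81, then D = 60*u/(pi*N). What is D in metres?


u = 0.91 * sqrt(2*9.81*126.6) = 45.3532 m/s
D = 60 * 45.3532 / (pi * 197) = 4.3969 m


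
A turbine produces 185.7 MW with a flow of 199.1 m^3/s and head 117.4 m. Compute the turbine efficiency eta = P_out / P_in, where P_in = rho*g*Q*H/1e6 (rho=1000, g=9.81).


P_in = 1000 * 9.81 * 199.1 * 117.4 / 1e6 = 229.3023 MW
eta = 185.7 / 229.3023 = 0.8098


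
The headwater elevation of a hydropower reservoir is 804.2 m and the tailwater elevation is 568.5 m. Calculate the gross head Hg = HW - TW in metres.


Hg = 804.2 - 568.5 = 235.7000 m


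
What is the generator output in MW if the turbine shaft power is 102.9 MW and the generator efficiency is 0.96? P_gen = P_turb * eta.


P_gen = 102.9 * 0.96 = 98.7840 MW


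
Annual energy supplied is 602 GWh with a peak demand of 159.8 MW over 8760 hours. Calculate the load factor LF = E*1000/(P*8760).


LF = 602 * 1000 / (159.8 * 8760) = 0.4300


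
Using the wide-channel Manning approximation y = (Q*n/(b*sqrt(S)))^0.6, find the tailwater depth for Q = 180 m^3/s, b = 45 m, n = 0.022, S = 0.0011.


y = (180 * 0.022 / (45 * 0.0011^0.5))^0.6 = 1.7959 m


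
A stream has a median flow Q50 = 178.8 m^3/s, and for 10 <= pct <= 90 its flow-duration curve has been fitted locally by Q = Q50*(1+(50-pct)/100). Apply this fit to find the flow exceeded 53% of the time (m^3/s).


Q = 178.8 * (1 + (50 - 53)/100) = 173.4360 m^3/s


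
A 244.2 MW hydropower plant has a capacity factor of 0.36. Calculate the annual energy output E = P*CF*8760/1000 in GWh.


E = 244.2 * 0.36 * 8760 / 1000 = 770.1091 GWh


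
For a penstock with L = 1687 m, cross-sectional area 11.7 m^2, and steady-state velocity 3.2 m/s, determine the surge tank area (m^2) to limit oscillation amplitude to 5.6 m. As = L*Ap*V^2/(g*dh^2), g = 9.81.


As = 1687 * 11.7 * 3.2^2 / (9.81 * 5.6^2) = 656.9856 m^2


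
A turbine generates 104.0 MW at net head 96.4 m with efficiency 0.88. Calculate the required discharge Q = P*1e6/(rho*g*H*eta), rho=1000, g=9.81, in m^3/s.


Q = 104.0 * 1e6 / (1000 * 9.81 * 96.4 * 0.88) = 124.9697 m^3/s


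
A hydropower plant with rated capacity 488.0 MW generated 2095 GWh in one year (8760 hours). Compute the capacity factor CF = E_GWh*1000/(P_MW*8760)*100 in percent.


CF = 2095 * 1000 / (488.0 * 8760) * 100 = 49.0072 %


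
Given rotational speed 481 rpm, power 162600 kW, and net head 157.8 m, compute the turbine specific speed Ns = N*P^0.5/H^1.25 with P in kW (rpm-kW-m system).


Ns = 481 * 162600^0.5 / 157.8^1.25 = 346.7940


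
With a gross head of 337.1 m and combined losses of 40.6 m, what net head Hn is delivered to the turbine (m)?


Hn = 337.1 - 40.6 = 296.5000 m


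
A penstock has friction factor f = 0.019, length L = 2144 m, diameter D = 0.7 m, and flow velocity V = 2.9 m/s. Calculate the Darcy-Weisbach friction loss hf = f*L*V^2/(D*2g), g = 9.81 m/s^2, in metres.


hf = 0.019 * 2144 * 2.9^2 / (0.7 * 2 * 9.81) = 24.9446 m


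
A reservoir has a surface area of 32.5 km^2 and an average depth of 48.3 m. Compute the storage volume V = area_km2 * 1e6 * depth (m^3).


V = 32.5 * 1e6 * 48.3 = 1.5698e+09 m^3


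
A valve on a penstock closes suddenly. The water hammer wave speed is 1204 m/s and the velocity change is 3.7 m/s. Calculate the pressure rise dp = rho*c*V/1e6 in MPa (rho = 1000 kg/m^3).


dp = 1000 * 1204 * 3.7 / 1e6 = 4.4548 MPa


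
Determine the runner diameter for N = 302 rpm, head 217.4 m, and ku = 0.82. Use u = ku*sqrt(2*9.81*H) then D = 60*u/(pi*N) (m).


u = 0.82 * sqrt(2*9.81*217.4) = 53.5541 m/s
D = 60 * 53.5541 / (pi * 302) = 3.3868 m


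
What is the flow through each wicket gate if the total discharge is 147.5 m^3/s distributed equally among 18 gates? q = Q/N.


q = 147.5 / 18 = 8.1944 m^3/s


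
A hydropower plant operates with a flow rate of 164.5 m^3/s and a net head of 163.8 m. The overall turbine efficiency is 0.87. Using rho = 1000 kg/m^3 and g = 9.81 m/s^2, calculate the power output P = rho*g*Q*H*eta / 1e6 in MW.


P = 1000 * 9.81 * 164.5 * 163.8 * 0.87 / 1e6 = 229.9683 MW


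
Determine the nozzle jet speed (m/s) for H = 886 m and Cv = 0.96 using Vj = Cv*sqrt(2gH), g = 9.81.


Vj = 0.96 * sqrt(2*9.81*886) = 126.5720 m/s


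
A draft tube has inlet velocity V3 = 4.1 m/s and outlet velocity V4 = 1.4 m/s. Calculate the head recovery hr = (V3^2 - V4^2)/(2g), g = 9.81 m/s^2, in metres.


hr = (4.1^2 - 1.4^2) / (2*9.81) = 0.7569 m


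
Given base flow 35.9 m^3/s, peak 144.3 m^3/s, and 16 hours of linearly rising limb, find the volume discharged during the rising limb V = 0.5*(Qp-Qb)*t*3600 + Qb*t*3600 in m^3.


V = 0.5*(144.3 - 35.9)*16*3600 + 35.9*16*3600 = 5.1898e+06 m^3


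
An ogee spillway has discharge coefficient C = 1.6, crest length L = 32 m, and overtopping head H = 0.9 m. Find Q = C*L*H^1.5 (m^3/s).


Q = 1.6 * 32 * 0.9^1.5 = 43.7153 m^3/s


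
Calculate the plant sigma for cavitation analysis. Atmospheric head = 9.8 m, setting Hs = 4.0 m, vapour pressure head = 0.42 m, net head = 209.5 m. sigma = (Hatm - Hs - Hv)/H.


sigma = (9.8 - 4.0 - 0.42) / 209.5 = 0.0257


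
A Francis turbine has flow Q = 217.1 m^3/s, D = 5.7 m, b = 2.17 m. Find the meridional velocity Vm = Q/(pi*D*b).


Vm = 217.1 / (pi * 5.7 * 2.17) = 5.5870 m/s


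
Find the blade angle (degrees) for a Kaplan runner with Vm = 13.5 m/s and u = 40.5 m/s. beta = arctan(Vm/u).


beta = arctan(13.5 / 40.5) = 18.4349 degrees


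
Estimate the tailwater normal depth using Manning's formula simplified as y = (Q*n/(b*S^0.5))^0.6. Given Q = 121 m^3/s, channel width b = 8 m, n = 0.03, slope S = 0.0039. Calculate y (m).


y = (121 * 0.03 / (8 * 0.0039^0.5))^0.6 = 3.2868 m


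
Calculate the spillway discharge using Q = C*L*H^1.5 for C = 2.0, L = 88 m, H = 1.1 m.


Q = 2.0 * 88 * 1.1^1.5 = 203.0494 m^3/s


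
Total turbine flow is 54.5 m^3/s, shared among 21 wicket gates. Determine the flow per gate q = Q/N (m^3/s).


q = 54.5 / 21 = 2.5952 m^3/s


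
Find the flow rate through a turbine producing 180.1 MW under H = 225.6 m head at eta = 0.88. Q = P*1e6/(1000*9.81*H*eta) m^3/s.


Q = 180.1 * 1e6 / (1000 * 9.81 * 225.6 * 0.88) = 92.4747 m^3/s


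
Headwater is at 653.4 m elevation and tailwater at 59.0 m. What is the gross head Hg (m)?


Hg = 653.4 - 59.0 = 594.4000 m


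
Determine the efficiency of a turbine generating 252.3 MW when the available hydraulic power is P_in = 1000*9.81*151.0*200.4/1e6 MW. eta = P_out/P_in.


P_in = 1000 * 9.81 * 151.0 * 200.4 / 1e6 = 296.8545 MW
eta = 252.3 / 296.8545 = 0.8499


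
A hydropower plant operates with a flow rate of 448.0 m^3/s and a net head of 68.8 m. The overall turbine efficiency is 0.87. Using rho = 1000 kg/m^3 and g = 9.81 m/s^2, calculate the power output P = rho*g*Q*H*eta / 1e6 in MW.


P = 1000 * 9.81 * 448.0 * 68.8 * 0.87 / 1e6 = 263.0599 MW


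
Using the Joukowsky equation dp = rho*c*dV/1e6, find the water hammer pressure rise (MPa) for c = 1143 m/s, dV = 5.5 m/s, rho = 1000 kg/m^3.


dp = 1000 * 1143 * 5.5 / 1e6 = 6.2865 MPa


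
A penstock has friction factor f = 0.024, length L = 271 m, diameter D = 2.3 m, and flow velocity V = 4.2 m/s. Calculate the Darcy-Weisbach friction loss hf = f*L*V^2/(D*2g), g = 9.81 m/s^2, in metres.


hf = 0.024 * 271 * 4.2^2 / (2.3 * 2 * 9.81) = 2.5424 m


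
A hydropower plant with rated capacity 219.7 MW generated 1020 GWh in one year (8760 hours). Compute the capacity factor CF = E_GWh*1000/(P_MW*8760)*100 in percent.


CF = 1020 * 1000 / (219.7 * 8760) * 100 = 52.9988 %


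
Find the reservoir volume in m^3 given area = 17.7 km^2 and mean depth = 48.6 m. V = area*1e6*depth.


V = 17.7 * 1e6 * 48.6 = 8.6022e+08 m^3


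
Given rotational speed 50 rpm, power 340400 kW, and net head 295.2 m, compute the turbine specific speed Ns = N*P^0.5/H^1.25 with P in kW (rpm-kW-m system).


Ns = 50 * 340400^0.5 / 295.2^1.25 = 23.8407


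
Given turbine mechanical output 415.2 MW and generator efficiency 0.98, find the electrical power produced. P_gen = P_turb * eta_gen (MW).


P_gen = 415.2 * 0.98 = 406.8960 MW


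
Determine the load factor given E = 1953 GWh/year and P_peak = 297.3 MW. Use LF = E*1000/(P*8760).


LF = 1953 * 1000 / (297.3 * 8760) = 0.7499


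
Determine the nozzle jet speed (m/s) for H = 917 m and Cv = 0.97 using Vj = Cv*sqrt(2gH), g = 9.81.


Vj = 0.97 * sqrt(2*9.81*917) = 130.1086 m/s


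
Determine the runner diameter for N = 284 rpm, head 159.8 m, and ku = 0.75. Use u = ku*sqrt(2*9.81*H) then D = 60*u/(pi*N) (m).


u = 0.75 * sqrt(2*9.81*159.8) = 41.9952 m/s
D = 60 * 41.9952 / (pi * 284) = 2.8241 m


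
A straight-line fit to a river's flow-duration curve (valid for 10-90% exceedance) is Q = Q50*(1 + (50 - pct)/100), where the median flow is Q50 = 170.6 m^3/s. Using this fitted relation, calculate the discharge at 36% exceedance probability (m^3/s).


Q = 170.6 * (1 + (50 - 36)/100) = 194.4840 m^3/s


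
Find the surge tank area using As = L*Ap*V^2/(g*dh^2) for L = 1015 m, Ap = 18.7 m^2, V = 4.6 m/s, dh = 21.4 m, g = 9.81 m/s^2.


As = 1015 * 18.7 * 4.6^2 / (9.81 * 21.4^2) = 89.3978 m^2
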